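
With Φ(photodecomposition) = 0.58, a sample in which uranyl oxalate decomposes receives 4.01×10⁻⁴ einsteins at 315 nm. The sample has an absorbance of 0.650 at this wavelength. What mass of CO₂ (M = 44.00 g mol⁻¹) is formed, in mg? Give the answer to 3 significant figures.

7.94 mg

Fraction absorbed: 1 − 10^(−0.650) = 0.7761.
Photons absorbed: 0.7761 × 4.01×10⁻⁴ = 3.112×10⁻⁴ mol.
Product: Φ × n_abs = 0.58 × 3.112×10⁻⁴ = 1.805×10⁻⁴ mol.
Mass: 1.805×10⁻⁴ × 44.00 = 0.007942 g = 7.94 mg.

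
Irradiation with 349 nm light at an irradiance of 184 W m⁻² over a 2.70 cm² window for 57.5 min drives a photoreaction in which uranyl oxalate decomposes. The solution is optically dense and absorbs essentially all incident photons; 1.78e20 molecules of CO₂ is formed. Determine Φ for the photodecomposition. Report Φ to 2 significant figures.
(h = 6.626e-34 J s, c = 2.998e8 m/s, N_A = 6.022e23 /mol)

Product: 1.78e20 / 6.022e23 = 2.956e-4 mol.
Photon energy at 349 nm: hc/λ = (6.626e-34)(2.998e8)/(349e-9) = 5.692e-19 J.
Energy delivered: (184 W m⁻²)(2.70e-4 m²)(3450 s) = 171.4 J.
Photons incident: 171.4 / 5.692e-19 = 3.011e20, i.e. 3.011e20/6.022e23 = 5.000e-4 mol.
Φ = 2.956e-4 mol / 5.000e-4 mol photons = 0.59.

Φ = 0.59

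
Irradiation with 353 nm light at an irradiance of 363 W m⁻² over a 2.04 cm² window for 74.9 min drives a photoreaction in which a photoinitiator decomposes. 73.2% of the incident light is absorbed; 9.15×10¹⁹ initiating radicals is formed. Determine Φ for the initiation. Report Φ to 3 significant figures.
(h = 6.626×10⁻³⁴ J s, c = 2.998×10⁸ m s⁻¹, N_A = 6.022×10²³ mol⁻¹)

Φ = 0.211

Product: 9.15×10¹⁹ / 6.022×10²³ = 1.519×10⁻⁴ mol.
Photon energy at 353 nm: hc/λ = (6.626×10⁻³⁴)(2.998×10⁸)/(353×10⁻⁹) = 5.627×10⁻¹⁹ J.
Energy delivered: (363 W m⁻²)(2.04×10⁻⁴ m²)(4494 s) = 332.8 J.
Photons incident: 332.8 / 5.627×10⁻¹⁹ = 5.914×10²⁰, i.e. 5.914×10²⁰/6.022×10²³ = 9.821×10⁻⁴ mol.
Photons absorbed: 0.732 × 9.821×10⁻⁴ = 7.189×10⁻⁴ mol.
Φ = 1.519×10⁻⁴ mol / 7.189×10⁻⁴ mol photons = 0.211.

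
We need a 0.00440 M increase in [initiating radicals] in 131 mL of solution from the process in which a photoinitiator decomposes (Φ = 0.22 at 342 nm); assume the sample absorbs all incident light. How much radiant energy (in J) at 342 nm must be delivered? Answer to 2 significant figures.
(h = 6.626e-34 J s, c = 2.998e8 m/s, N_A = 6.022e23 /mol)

920 J

Product: (0.00440 M)(0.131 L) = 5.764e-4 mol.
Photons that must be absorbed: 5.764e-4 / 0.22 = 0.002620 mol.
Photon energy: hc/λ = 5.808e-19 J; per mole, 3.498e5 J mol⁻¹.
Energy required: 0.002620 × 3.498e5 = 920 J.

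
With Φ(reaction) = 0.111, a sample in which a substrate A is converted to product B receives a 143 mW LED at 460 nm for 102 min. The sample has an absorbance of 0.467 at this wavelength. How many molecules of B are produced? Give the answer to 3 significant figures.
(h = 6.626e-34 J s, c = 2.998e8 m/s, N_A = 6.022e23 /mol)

1.48e20 molecules

Photon energy at 460 nm: hc/λ = (6.626e-34)(2.998e8)/(460e-9) = 4.318e-19 J.
Energy delivered: (143 mW)(6120 s) = 875.2 J.
Photons incident: 875.2 / 4.318e-19 = 2.027e21, i.e. 2.027e21/6.022e23 = 0.003366 mol.
Fraction absorbed: 1 − 10^(−0.467) = 0.6588.
Photons absorbed: 0.6588 × 0.003366 = 0.002218 mol.
Product: Φ × n_abs = 0.111 × 0.002218 = 2.462e-4 mol.
As a count: 2.462e-4 × 6.022e23 = 1.48e20.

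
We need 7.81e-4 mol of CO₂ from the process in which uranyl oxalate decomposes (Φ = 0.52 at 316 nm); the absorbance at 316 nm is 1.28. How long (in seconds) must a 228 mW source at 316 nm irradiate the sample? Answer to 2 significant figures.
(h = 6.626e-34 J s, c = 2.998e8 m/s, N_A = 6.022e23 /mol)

t ≈ 2600 s

Photons that must be absorbed: 7.81e-4 / 0.52 = 0.001502 mol.
Fraction absorbed: 1 − 10^(−1.28) = 0.9475.
Incident photons needed: 0.001502 / 0.9475 = 0.001585 mol.
Photon energy: hc/λ = 6.286e-19 J; per mole, 3.785e5 J mol⁻¹.
Energy required: 0.001585 × 3.785e5 = 599.9 J.
Time: 599.9 J / 0.228 W = 2600 s.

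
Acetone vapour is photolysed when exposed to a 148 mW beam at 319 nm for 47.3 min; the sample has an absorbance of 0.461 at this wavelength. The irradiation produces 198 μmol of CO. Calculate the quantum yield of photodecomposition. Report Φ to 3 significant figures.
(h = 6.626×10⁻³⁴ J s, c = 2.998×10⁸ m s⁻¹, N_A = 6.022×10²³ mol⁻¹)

Product: 198 μmol = 1.98×10⁻⁴ mol.
Photon energy at 319 nm: hc/λ = (6.626×10⁻³⁴)(2.998×10⁸)/(319×10⁻⁹) = 6.227×10⁻¹⁹ J.
Energy delivered: (148 mW)(2838 s) = 420.0 J.
Photons incident: 420.0 / 6.227×10⁻¹⁹ = 6.745×10²⁰, i.e. 6.745×10²⁰/6.022×10²³ = 0.001120 mol.
Fraction absorbed: 1 − 10^(−0.461) = 0.6541.
Photons absorbed: 0.6541 × 0.001120 = 7.326×10⁻⁴ mol.
Φ = 1.98×10⁻⁴ mol / 7.326×10⁻⁴ mol photons = 0.270.

Φ = 0.270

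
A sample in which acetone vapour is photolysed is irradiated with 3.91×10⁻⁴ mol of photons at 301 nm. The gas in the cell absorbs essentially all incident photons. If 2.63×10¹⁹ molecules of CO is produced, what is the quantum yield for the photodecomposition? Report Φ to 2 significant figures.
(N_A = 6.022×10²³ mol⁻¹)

Φ = 0.11

Product: 2.63×10¹⁹ / 6.022×10²³ = 4.367×10⁻⁵ mol.
Φ = 4.367×10⁻⁵ mol / 3.91×10⁻⁴ mol photons = 0.11.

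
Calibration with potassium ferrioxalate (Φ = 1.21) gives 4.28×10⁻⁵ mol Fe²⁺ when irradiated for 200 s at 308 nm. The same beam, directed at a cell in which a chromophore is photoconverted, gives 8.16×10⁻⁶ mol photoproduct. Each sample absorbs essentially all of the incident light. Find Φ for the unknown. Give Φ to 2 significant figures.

Φ = 0.23

Photons absorbed by the actinometer: 4.28×10⁻⁵ / 1.21 = 3.537×10⁻⁵ mol.
Φ(unknown) = 8.16×10⁻⁶ / 3.537×10⁻⁵ = 0.23.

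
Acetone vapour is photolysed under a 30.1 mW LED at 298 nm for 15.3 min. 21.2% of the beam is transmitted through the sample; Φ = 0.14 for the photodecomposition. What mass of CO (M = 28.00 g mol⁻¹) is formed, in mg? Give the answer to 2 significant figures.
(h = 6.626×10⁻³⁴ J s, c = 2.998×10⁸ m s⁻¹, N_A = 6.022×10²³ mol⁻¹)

0.21 mg

Photon energy at 298 nm: hc/λ = (6.626×10⁻³⁴)(2.998×10⁸)/(298×10⁻⁹) = 6.666×10⁻¹⁹ J.
Energy delivered: (30.1 mW)(918 s) = 27.63 J.
Photons incident: 27.63 / 6.666×10⁻¹⁹ = 4.145×10¹⁹, i.e. 4.145×10¹⁹/6.022×10²³ = 6.883×10⁻⁵ mol.
Fraction absorbed: 1 − 21.2/100 = 0.7880.
Photons absorbed: 0.7880 × 6.883×10⁻⁵ = 5.424×10⁻⁵ mol.
Product: Φ × n_abs = 0.14 × 5.424×10⁻⁵ = 7.594×10⁻⁶ mol.
Mass: 7.594×10⁻⁶ × 28.00 = 2.126×10⁻⁴ g = 0.21 mg.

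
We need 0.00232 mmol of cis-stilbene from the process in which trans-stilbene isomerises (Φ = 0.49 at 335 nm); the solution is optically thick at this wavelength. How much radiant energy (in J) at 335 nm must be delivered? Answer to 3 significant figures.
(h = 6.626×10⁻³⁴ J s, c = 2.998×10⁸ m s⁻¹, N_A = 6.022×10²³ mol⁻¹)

1.69 J

Product: 0.00232 mmol = 2.32×10⁻⁶ mol.
Photons that must be absorbed: 2.32×10⁻⁶ / 0.49 = 4.735×10⁻⁶ mol.
Photon energy: hc/λ = 5.930×10⁻¹⁹ J; per mole, 3.571×10⁵ J mol⁻¹.
Energy required: 4.735×10⁻⁶ × 3.571×10⁵ = 1.69 J.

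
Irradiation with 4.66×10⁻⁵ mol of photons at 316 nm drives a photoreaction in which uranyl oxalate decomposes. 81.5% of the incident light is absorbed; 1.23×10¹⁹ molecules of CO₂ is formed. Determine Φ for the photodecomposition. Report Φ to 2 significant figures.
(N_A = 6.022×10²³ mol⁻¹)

Product: 1.23×10¹⁹ / 6.022×10²³ = 2.043×10⁻⁵ mol.
Photons absorbed: 0.815 × 4.66×10⁻⁵ = 3.798×10⁻⁵ mol.
Φ = 2.043×10⁻⁵ mol / 3.798×10⁻⁵ mol photons = 0.54.

Φ = 0.54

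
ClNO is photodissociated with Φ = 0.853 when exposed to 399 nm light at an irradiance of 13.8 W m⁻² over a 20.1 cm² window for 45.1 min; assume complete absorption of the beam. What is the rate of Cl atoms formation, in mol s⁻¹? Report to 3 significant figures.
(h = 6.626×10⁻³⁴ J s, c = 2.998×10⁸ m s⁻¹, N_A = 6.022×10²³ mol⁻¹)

Photon energy at 399 nm: hc/λ = (6.626×10⁻³⁴)(2.998×10⁸)/(399×10⁻⁹) = 4.979×10⁻¹⁹ J.
Energy delivered: (13.8 W m⁻²)(20.1×10⁻⁴ m²)(2706 s) = 75.06 J.
Photons incident: 75.06 / 4.979×10⁻¹⁹ = 1.508×10²⁰, i.e. 1.508×10²⁰/6.022×10²³ = 2.504×10⁻⁴ mol.
Product formed: 0.853 × 2.504×10⁻⁴ = 2.136×10⁻⁴ mol.
Rate: 2.136×10⁻⁴ / 2706 s = 7.89×10⁻⁸ mol s⁻¹.

7.89×10⁻⁸ mol s⁻¹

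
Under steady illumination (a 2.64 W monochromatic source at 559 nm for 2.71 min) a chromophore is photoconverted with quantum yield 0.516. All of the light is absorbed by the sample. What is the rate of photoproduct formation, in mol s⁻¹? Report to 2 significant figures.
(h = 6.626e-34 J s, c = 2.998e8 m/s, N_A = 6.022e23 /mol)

6.4e-6 mol s⁻¹

Photon energy at 559 nm: hc/λ = (6.626e-34)(2.998e8)/(559e-9) = 3.554e-19 J.
Energy delivered: (2.64 W)(162.6 s) = 429.3 J.
Photons incident: 429.3 / 3.554e-19 = 1.208e21, i.e. 1.208e21/6.022e23 = 0.002006 mol.
Product formed: 0.516 × 0.002006 = 0.001035 mol.
Rate: 0.001035 / 162.6 s = 6.4e-6 mol s⁻¹.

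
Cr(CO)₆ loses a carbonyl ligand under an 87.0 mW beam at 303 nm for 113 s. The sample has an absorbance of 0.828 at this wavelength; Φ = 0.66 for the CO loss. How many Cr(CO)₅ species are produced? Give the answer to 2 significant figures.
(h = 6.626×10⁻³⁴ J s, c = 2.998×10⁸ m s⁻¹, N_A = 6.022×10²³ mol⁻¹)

Photon energy at 303 nm: hc/λ = (6.626×10⁻³⁴)(2.998×10⁸)/(303×10⁻⁹) = 6.556×10⁻¹⁹ J.
Energy delivered: (87.0 mW)(113 s) = 9.831 J.
Photons incident: 9.831 / 6.556×10⁻¹⁹ = 1.500×10¹⁹, i.e. 1.500×10¹⁹/6.022×10²³ = 2.491×10⁻⁵ mol.
Fraction absorbed: 1 − 10^(−0.828) = 0.8514.
Photons absorbed: 0.8514 × 2.491×10⁻⁵ = 2.121×10⁻⁵ mol.
Product: Φ × n_abs = 0.66 × 2.121×10⁻⁵ = 1.400×10⁻⁵ mol.
As a count: 1.400×10⁻⁵ × 6.022×10²³ = 8.4×10¹⁸.

8.4×10¹⁸ species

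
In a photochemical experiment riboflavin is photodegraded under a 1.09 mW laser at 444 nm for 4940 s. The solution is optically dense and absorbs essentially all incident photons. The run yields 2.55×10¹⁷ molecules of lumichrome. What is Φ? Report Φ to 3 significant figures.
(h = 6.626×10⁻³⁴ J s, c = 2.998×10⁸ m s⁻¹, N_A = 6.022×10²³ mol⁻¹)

Product: 2.55×10¹⁷ / 6.022×10²³ = 4.234×10⁻⁷ mol.
Photon energy at 444 nm: hc/λ = (6.626×10⁻³⁴)(2.998×10⁸)/(444×10⁻⁹) = 4.474×10⁻¹⁹ J.
Energy delivered: (1.09 mW)(4940 s) = 5.385 J.
Photons incident: 5.385 / 4.474×10⁻¹⁹ = 1.204×10¹⁹, i.e. 1.204×10¹⁹/6.022×10²³ = 1.999×10⁻⁵ mol.
Φ = 4.234×10⁻⁷ mol / 1.999×10⁻⁵ mol photons = 0.0212.

Φ = 0.0212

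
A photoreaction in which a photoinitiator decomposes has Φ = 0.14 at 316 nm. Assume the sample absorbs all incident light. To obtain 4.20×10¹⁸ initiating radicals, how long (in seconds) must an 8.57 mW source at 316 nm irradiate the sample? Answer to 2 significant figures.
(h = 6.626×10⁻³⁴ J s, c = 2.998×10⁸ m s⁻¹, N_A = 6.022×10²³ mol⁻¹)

Product: 4.20×10¹⁸ / 6.022×10²³ = 6.974×10⁻⁶ mol.
Photons that must be absorbed: 6.974×10⁻⁶ / 0.14 = 4.981×10⁻⁵ mol.
Photon energy: hc/λ = 6.286×10⁻¹⁹ J; per mole, 3.785×10⁵ J mol⁻¹.
Energy required: 4.981×10⁻⁵ × 3.785×10⁵ = 18.85 J.
Time: 18.85 J / 0.00857 W = 2200 s.

t ≈ 2200 s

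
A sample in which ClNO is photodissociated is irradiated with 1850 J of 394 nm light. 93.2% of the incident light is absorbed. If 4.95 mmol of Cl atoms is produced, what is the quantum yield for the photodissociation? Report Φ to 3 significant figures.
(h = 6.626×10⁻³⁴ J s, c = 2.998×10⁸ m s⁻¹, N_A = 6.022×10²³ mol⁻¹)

Product: 4.95 mmol = 0.00495 mol.
Photon energy at 394 nm: hc/λ = (6.626×10⁻³⁴)(2.998×10⁸)/(394×10⁻⁹) = 5.042×10⁻¹⁹ J.
Photons incident: 1850 / 5.042×10⁻¹⁹ = 3.669×10²¹, i.e. 3.669×10²¹/6.022×10²³ = 0.006093 mol.
Photons absorbed: 0.932 × 0.006093 = 0.005679 mol.
Φ = 0.00495 mol / 0.005679 mol photons = 0.872.

Φ = 0.872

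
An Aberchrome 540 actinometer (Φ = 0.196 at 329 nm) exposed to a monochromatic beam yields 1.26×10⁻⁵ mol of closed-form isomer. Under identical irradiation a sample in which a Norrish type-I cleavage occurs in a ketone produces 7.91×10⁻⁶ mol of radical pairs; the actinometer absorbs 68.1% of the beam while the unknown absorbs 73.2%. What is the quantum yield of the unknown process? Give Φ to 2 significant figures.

Φ = 0.11

Photons absorbed by the actinometer: 1.26×10⁻⁵ / 0.196 = 6.429×10⁻⁵ mol.
Incident flux: 6.429×10⁻⁵ / 0.681 = 9.441×10⁻⁵ einstein.
Absorbed by unknown: 0.732 × 9.441×10⁻⁵ = 6.911×10⁻⁵ mol.
Φ(unknown) = 7.91×10⁻⁶ / 6.911×10⁻⁵ = 0.11.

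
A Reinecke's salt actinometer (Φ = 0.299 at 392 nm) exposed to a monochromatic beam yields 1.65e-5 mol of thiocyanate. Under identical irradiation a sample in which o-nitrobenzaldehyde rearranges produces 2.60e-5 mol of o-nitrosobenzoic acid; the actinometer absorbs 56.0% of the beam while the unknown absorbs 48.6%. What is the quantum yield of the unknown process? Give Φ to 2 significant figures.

Photons absorbed by the actinometer: 1.65e-5 / 0.299 = 5.518e-5 mol.
Incident flux: 5.518e-5 / 0.560 = 9.854e-5 einstein.
Absorbed by unknown: 0.486 × 9.854e-5 = 4.789e-5 mol.
Φ(unknown) = 2.60e-5 / 4.789e-5 = 0.54.

Φ = 0.54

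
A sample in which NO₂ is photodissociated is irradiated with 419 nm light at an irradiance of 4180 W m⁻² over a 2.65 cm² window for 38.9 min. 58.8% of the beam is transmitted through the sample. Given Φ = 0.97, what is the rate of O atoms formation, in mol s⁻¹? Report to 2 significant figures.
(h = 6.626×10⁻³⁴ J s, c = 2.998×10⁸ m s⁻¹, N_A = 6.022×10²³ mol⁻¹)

Photon energy at 419 nm: hc/λ = (6.626×10⁻³⁴)(2.998×10⁸)/(419×10⁻⁹) = 4.741×10⁻¹⁹ J.
Energy delivered: (4180 W m⁻²)(2.65×10⁻⁴ m²)(2334 s) = 2585 J.
Photons incident: 2585 / 4.741×10⁻¹⁹ = 5.452×10²¹, i.e. 5.452×10²¹/6.022×10²³ = 0.009053 mol.
Fraction absorbed: 1 − 58.8/100 = 0.4120.
Photons absorbed: 0.4120 × 0.009053 = 0.003730 mol.
Product formed: 0.97 × 0.003730 = 0.003618 mol.
Rate: 0.003618 / 2334 s = 1.6×10⁻⁶ mol s⁻¹.

1.6×10⁻⁶ mol s⁻¹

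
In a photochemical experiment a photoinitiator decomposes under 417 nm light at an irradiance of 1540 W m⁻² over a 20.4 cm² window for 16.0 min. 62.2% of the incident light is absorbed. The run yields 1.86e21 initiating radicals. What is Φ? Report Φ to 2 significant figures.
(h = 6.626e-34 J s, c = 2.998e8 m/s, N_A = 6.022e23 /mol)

Φ = 0.47

Product: 1.86e21 / 6.022e23 = 0.003089 mol.
Photon energy at 417 nm: hc/λ = (6.626e-34)(2.998e8)/(417e-9) = 4.764e-19 J.
Energy delivered: (1540 W m⁻²)(20.4e-4 m²)(960 s) = 3016 J.
Photons incident: 3016 / 4.764e-19 = 6.331e21, i.e. 6.331e21/6.022e23 = 0.01051 mol.
Photons absorbed: 0.622 × 0.01051 = 0.006537 mol.
Φ = 0.003089 mol / 0.006537 mol photons = 0.47.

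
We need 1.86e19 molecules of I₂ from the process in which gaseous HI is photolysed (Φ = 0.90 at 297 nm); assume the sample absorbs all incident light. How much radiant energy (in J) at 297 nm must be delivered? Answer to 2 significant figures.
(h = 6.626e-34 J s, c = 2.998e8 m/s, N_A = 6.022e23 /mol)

Product: 1.86e19 / 6.022e23 = 3.089e-5 mol.
Photons that must be absorbed: 3.089e-5 / 0.90 = 3.432e-5 mol.
Photon energy: hc/λ = 6.688e-19 J; per mole, 4.028e5 J mol⁻¹.
Energy required: 3.432e-5 × 4.028e5 = 14 J.

14 J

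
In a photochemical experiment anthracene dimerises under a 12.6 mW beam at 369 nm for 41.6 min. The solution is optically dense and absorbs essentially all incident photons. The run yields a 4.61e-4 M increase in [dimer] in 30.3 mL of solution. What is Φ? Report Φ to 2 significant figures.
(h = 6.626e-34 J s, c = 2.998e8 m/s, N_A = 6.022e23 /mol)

Product: (4.61e-4 M)(0.0303 L) = 1.397e-5 mol.
Photon energy at 369 nm: hc/λ = (6.626e-34)(2.998e8)/(369e-9) = 5.383e-19 J.
Energy delivered: (12.6 mW)(2496 s) = 31.45 J.
Photons incident: 31.45 / 5.383e-19 = 5.842e19, i.e. 5.842e19/6.022e23 = 9.701e-5 mol.
Φ = 1.397e-5 mol / 9.701e-5 mol photons = 0.14.

Φ = 0.14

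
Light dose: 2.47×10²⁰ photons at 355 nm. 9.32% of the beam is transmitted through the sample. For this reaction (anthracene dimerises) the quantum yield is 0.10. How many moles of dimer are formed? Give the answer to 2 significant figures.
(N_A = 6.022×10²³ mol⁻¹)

3.7×10⁻⁵ mol

Moles of photons: 2.47×10²⁰ / 6.022×10²³ = 4.102×10⁻⁴ mol.
Fraction absorbed: 1 − 9.32/100 = 0.9068.
Photons absorbed: 0.9068 × 4.102×10⁻⁴ = 3.720×10⁻⁴ mol.
Product: Φ × n_abs = 0.10 × 3.720×10⁻⁴ = 3.720×10⁻⁵ mol.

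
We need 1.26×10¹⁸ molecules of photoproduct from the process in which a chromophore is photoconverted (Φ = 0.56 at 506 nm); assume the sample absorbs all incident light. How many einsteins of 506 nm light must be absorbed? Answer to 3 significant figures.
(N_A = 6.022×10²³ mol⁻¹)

3.74×10⁻⁶ einstein

Product: 1.26×10¹⁸ / 6.022×10²³ = 2.092×10⁻⁶ mol.
Photons that must be absorbed: 2.092×10⁻⁶ / 0.56 = 3.736×10⁻⁶ mol.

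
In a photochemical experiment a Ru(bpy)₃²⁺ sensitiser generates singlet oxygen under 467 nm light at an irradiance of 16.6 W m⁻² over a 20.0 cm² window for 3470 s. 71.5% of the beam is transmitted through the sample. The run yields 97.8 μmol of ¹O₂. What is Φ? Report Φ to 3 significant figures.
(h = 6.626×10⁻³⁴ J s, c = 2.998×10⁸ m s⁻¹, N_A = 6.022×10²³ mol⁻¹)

Φ = 0.763

Product: 97.8 μmol = 9.78×10⁻⁵ mol.
Photon energy at 467 nm: hc/λ = (6.626×10⁻³⁴)(2.998×10⁸)/(467×10⁻⁹) = 4.254×10⁻¹⁹ J.
Energy delivered: (16.6 W m⁻²)(20.0×10⁻⁴ m²)(3470 s) = 115.2 J.
Photons incident: 115.2 / 4.254×10⁻¹⁹ = 2.708×10²⁰, i.e. 2.708×10²⁰/6.022×10²³ = 4.497×10⁻⁴ mol.
Fraction absorbed: 1 − 71.5/100 = 0.2850.
Photons absorbed: 0.2850 × 4.497×10⁻⁴ = 1.282×10⁻⁴ mol.
Φ = 9.78×10⁻⁵ mol / 1.282×10⁻⁴ mol photons = 0.763.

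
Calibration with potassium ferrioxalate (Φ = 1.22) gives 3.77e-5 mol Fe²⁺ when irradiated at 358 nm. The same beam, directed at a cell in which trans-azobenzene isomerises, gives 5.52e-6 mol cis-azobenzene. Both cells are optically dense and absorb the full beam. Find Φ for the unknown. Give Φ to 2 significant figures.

Φ = 0.18

Photons absorbed by the actinometer: 3.77e-5 / 1.22 = 3.090e-5 mol.
Φ(unknown) = 5.52e-6 / 3.090e-5 = 0.18.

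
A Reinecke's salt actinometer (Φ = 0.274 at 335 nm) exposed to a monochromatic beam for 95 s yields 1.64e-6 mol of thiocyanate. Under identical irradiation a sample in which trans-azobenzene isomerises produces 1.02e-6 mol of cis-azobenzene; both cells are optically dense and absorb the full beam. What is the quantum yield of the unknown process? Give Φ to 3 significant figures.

Φ = 0.170

Photons absorbed by the actinometer: 1.64e-6 / 0.274 = 5.985e-6 mol.
Φ(unknown) = 1.02e-6 / 5.985e-6 = 0.170.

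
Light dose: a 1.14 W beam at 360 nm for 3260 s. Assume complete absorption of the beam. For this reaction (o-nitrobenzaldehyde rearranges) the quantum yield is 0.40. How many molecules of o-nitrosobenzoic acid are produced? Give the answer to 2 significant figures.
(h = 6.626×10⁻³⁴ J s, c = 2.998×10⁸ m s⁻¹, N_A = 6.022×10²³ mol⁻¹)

Photon energy at 360 nm: hc/λ = (6.626×10⁻³⁴)(2.998×10⁸)/(360×10⁻⁹) = 5.518×10⁻¹⁹ J.
Energy delivered: (1.14 W)(3260 s) = 3716 J.
Photons incident: 3716 / 5.518×10⁻¹⁹ = 6.734×10²¹, i.e. 6.734×10²¹/6.022×10²³ = 0.01118 mol.
Product: Φ × n_abs = 0.40 × 0.01118 = 0.004472 mol.
As a count: 0.004472 × 6.022×10²³ = 2.7×10²¹.

2.7×10²¹ molecules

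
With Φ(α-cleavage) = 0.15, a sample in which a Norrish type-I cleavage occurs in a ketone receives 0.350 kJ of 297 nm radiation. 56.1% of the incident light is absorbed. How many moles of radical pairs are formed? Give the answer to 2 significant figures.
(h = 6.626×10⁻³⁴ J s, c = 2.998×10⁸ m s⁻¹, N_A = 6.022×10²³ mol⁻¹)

7.3×10⁻⁵ mol

Photon energy at 297 nm: hc/λ = (6.626×10⁻³⁴)(2.998×10⁸)/(297×10⁻⁹) = 6.688×10⁻¹⁹ J.
Incident energy: 0.350 kJ = 350 J.
Photons incident: 350 / 6.688×10⁻¹⁹ = 5.233×10²⁰, i.e. 5.233×10²⁰/6.022×10²³ = 8.690×10⁻⁴ mol.
Photons absorbed: 0.561 × 8.690×10⁻⁴ = 4.875×10⁻⁴ mol.
Product: Φ × n_abs = 0.15 × 4.875×10⁻⁴ = 7.312×10⁻⁵ mol.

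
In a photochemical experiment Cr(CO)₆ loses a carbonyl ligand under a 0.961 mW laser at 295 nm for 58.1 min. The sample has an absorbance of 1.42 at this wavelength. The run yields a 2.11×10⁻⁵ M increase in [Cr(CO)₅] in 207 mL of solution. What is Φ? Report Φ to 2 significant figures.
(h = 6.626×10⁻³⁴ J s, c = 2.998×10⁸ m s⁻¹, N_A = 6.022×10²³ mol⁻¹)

Product: (2.11×10⁻⁵ M)(0.207 L) = 4.368×10⁻⁶ mol.
Photon energy at 295 nm: hc/λ = (6.626×10⁻³⁴)(2.998×10⁸)/(295×10⁻⁹) = 6.734×10⁻¹⁹ J.
Energy delivered: (0.961 mW)(3486 s) = 3.350 J.
Photons incident: 3.350 / 6.734×10⁻¹⁹ = 4.975×10¹⁸, i.e. 4.975×10¹⁸/6.022×10²³ = 8.261×10⁻⁶ mol.
Fraction absorbed: 1 − 10^(−1.42) = 0.9620.
Photons absorbed: 0.9620 × 8.261×10⁻⁶ = 7.947×10⁻⁶ mol.
Φ = 4.368×10⁻⁶ mol / 7.947×10⁻⁶ mol photons = 0.55.

Φ = 0.55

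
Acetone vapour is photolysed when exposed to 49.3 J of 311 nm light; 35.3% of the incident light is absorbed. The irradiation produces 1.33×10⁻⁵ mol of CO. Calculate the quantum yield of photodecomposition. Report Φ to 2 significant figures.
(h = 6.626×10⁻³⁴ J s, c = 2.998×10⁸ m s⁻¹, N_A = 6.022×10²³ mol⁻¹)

Φ = 0.29

Photon energy at 311 nm: hc/λ = (6.626×10⁻³⁴)(2.998×10⁸)/(311×10⁻⁹) = 6.387×10⁻¹⁹ J.
Photons incident: 49.3 / 6.387×10⁻¹⁹ = 7.719×10¹⁹, i.e. 7.719×10¹⁹/6.022×10²³ = 1.282×10⁻⁴ mol.
Photons absorbed: 0.353 × 1.282×10⁻⁴ = 4.525×10⁻⁵ mol.
Φ = 1.33×10⁻⁵ mol / 4.525×10⁻⁵ mol photons = 0.29.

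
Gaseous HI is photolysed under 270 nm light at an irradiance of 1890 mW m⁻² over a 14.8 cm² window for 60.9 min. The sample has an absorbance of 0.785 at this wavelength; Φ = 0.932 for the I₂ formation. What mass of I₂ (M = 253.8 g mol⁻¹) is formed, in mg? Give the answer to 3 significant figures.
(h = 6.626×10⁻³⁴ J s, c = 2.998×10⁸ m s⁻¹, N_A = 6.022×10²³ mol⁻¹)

Photon energy at 270 nm: hc/λ = (6.626×10⁻³⁴)(2.998×10⁸)/(270×10⁻⁹) = 7.357×10⁻¹⁹ J.
Energy delivered: (1890 mW m⁻²)(14.8×10⁻⁴ m²)(3654 s) = 10.22 J.
Photons incident: 10.22 / 7.357×10⁻¹⁹ = 1.389×10¹⁹, i.e. 1.389×10¹⁹/6.022×10²³ = 2.307×10⁻⁵ mol.
Fraction absorbed: 1 − 10^(−0.785) = 0.8359.
Photons absorbed: 0.8359 × 2.307×10⁻⁵ = 1.928×10⁻⁵ mol.
Product: Φ × n_abs = 0.932 × 1.928×10⁻⁵ = 1.797×10⁻⁵ mol.
Mass: 1.797×10⁻⁵ × 253.8 = 0.004561 g = 4.56 mg.

4.56 mg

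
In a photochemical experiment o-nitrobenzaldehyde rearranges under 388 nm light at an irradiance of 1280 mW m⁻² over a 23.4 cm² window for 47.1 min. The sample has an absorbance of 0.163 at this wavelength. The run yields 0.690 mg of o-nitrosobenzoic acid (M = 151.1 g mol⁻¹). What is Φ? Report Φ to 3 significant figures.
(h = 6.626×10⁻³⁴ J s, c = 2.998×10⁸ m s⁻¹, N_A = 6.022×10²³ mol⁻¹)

Φ = 0.532

Product: 0.690 mg / 151.1 g mol⁻¹ = 4.567×10⁻⁶ mol.
Photon energy at 388 nm: hc/λ = (6.626×10⁻³⁴)(2.998×10⁸)/(388×10⁻⁹) = 5.120×10⁻¹⁹ J.
Energy delivered: (1280 mW m⁻²)(23.4×10⁻⁴ m²)(2826 s) = 8.464 J.
Photons incident: 8.464 / 5.120×10⁻¹⁹ = 1.653×10¹⁹, i.e. 1.653×10¹⁹/6.022×10²³ = 2.745×10⁻⁵ mol.
Fraction absorbed: 1 − 10^(−0.163) = 0.3129.
Photons absorbed: 0.3129 × 2.745×10⁻⁵ = 8.589×10⁻⁶ mol.
Φ = 4.567×10⁻⁶ mol / 8.589×10⁻⁶ mol photons = 0.532.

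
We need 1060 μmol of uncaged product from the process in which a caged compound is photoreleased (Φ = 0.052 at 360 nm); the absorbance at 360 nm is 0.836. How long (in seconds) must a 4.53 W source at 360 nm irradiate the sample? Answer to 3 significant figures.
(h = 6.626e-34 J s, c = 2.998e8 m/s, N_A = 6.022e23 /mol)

t ≈ 1750 s

Product: 1060 μmol = 0.00106 mol.
Photons that must be absorbed: 0.00106 / 0.052 = 0.02038 mol.
Fraction absorbed: 1 − 10^(−0.836) = 0.8541.
Incident photons needed: 0.02038 / 0.8541 = 0.02386 mol.
Photon energy: hc/λ = 5.518e-19 J; per mole, 3.323e5 J mol⁻¹.
Energy required: 0.02386 × 3.323e5 = 7929 J.
Time: 7929 J / 4.53 W = 1750 s.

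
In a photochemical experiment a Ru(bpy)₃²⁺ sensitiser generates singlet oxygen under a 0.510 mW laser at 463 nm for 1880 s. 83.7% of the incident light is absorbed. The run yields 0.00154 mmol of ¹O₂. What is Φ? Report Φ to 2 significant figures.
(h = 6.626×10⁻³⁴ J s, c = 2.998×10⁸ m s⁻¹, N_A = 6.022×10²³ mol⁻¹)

Product: 0.00154 mmol = 1.54×10⁻⁶ mol.
Photon energy at 463 nm: hc/λ = (6.626×10⁻³⁴)(2.998×10⁸)/(463×10⁻⁹) = 4.290×10⁻¹⁹ J.
Energy delivered: (0.510 mW)(1880 s) = 0.9588 J.
Photons incident: 0.9588 / 4.290×10⁻¹⁹ = 2.235×10¹⁸, i.e. 2.235×10¹⁸/6.022×10²³ = 3.711×10⁻⁶ mol.
Photons absorbed: 0.837 × 3.711×10⁻⁶ = 3.106×10⁻⁶ mol.
Φ = 1.54×10⁻⁶ mol / 3.106×10⁻⁶ mol photons = 0.50.

Φ = 0.50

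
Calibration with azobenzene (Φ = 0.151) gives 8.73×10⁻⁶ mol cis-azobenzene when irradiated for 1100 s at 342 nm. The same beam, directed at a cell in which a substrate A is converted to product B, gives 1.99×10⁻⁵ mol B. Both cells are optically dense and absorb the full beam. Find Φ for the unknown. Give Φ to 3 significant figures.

Φ = 0.344

Photons absorbed by the actinometer: 8.73×10⁻⁶ / 0.151 = 5.781×10⁻⁵ mol.
Φ(unknown) = 1.99×10⁻⁵ / 5.781×10⁻⁵ = 0.344.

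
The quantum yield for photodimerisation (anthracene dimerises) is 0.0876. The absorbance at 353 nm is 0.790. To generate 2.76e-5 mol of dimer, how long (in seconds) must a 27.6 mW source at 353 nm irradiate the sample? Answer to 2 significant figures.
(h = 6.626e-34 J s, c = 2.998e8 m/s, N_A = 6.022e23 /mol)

Photons that must be absorbed: 2.76e-5 / 0.0876 = 3.151e-4 mol.
Fraction absorbed: 1 − 10^(−0.790) = 0.8378.
Incident photons needed: 3.151e-4 / 0.8378 = 3.761e-4 mol.
Photon energy: hc/λ = 5.627e-19 J; per mole, 3.389e5 J mol⁻¹.
Energy required: 3.761e-4 × 3.389e5 = 127.5 J.
Time: 127.5 J / 0.0276 W = 4600 s.

t ≈ 4600 s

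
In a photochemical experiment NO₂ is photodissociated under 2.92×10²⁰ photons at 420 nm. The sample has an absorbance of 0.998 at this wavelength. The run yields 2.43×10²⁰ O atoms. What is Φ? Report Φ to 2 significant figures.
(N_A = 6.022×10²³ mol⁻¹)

Product: 2.43×10²⁰ / 6.022×10²³ = 4.035×10⁻⁴ mol.
Moles of photons: 2.92×10²⁰ / 6.022×10²³ = 4.849×10⁻⁴ mol.
Fraction absorbed: 1 − 10^(−0.998) = 0.8995.
Photons absorbed: 0.8995 × 4.849×10⁻⁴ = 4.362×10⁻⁴ mol.
Φ = 4.035×10⁻⁴ mol / 4.362×10⁻⁴ mol photons = 0.93.

Φ = 0.93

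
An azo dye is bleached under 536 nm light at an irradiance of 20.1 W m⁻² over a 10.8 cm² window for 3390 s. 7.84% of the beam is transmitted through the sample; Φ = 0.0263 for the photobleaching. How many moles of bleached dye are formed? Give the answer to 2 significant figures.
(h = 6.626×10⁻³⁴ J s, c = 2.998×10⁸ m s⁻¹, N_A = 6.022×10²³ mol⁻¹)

Photon energy at 536 nm: hc/λ = (6.626×10⁻³⁴)(2.998×10⁸)/(536×10⁻⁹) = 3.706×10⁻¹⁹ J.
Energy delivered: (20.1 W m⁻²)(10.8×10⁻⁴ m²)(3390 s) = 73.59 J.
Photons incident: 73.59 / 3.706×10⁻¹⁹ = 1.986×10²⁰, i.e. 1.986×10²⁰/6.022×10²³ = 3.298×10⁻⁴ mol.
Fraction absorbed: 1 − 7.84/100 = 0.9216.
Photons absorbed: 0.9216 × 3.298×10⁻⁴ = 3.039×10⁻⁴ mol.
Product: Φ × n_abs = 0.0263 × 3.039×10⁻⁴ = 7.993×10⁻⁶ mol.

8.0×10⁻⁶ mol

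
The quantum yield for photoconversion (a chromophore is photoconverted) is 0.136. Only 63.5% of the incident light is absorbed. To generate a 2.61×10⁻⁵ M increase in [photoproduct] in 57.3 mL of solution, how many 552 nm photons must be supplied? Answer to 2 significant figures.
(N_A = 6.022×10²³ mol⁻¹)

Product: (2.61×10⁻⁵ M)(0.0573 L) = 1.496×10⁻⁶ mol.
Photons that must be absorbed: 1.496×10⁻⁶ / 0.136 = 1.100×10⁻⁵ mol.
Incident photons needed: 1.100×10⁻⁵ / 0.635 = 1.732×10⁻⁵ mol.
Photon count: 1.732×10⁻⁵ × 6.022×10²³ = 1.0×10¹⁹.

1.0×10¹⁹ photons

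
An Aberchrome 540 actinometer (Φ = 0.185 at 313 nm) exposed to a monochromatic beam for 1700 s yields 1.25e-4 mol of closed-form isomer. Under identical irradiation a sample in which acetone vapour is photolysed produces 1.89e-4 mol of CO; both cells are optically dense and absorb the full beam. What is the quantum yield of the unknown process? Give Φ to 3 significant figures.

Φ = 0.280

Photons absorbed by the actinometer: 1.25e-4 / 0.185 = 6.757e-4 mol.
Φ(unknown) = 1.89e-4 / 6.757e-4 = 0.280.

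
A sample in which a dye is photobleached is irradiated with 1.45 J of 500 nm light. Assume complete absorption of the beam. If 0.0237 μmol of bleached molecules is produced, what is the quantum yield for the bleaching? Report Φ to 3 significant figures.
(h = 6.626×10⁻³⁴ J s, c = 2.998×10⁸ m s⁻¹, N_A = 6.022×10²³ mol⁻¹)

Φ = 0.00391

Product: 0.0237 μmol = 2.37×10⁻⁸ mol.
Photon energy at 500 nm: hc/λ = (6.626×10⁻³⁴)(2.998×10⁸)/(500×10⁻⁹) = 3.973×10⁻¹⁹ J.
Photons incident: 1.45 / 3.973×10⁻¹⁹ = 3.650×10¹⁸, i.e. 3.650×10¹⁸/6.022×10²³ = 6.061×10⁻⁶ mol.
Φ = 2.37×10⁻⁸ mol / 6.061×10⁻⁶ mol photons = 0.00391.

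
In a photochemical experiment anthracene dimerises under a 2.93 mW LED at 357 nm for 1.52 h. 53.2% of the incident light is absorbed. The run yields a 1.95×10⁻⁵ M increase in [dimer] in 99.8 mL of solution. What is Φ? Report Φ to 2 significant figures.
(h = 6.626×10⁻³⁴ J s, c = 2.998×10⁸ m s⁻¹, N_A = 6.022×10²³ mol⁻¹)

Product: (1.95×10⁻⁵ M)(0.0998 L) = 1.946×10⁻⁶ mol.
Photon energy at 357 nm: hc/λ = (6.626×10⁻³⁴)(2.998×10⁸)/(357×10⁻⁹) = 5.564×10⁻¹⁹ J.
Energy delivered: (2.93 mW)(5472 s) = 16.03 J.
Photons incident: 16.03 / 5.564×10⁻¹⁹ = 2.881×10¹⁹, i.e. 2.881×10¹⁹/6.022×10²³ = 4.784×10⁻⁵ mol.
Photons absorbed: 0.532 × 4.784×10⁻⁵ = 2.545×10⁻⁵ mol.
Φ = 1.946×10⁻⁶ mol / 2.545×10⁻⁵ mol photons = 0.076.

Φ = 0.076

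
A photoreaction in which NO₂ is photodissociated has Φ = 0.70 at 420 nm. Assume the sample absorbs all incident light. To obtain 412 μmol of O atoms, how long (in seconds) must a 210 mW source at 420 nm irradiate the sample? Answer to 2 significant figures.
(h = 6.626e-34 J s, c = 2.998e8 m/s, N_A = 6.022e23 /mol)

Product: 412 μmol = 4.12e-4 mol.
Photons that must be absorbed: 4.12e-4 / 0.70 = 5.886e-4 mol.
Photon energy: hc/λ = 4.730e-19 J; per mole, 2.848e5 J mol⁻¹.
Energy required: 5.886e-4 × 2.848e5 = 167.6 J.
Time: 167.6 J / 0.21 W = 800 s.

t ≈ 800 s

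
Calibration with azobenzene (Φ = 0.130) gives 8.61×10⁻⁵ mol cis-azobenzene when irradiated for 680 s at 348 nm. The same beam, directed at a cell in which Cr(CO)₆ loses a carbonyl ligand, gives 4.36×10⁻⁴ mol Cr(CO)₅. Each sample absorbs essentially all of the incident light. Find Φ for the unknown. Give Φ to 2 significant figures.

Φ = 0.66

Photons absorbed by the actinometer: 8.61×10⁻⁵ / 0.130 = 6.623×10⁻⁴ mol.
Φ(unknown) = 4.36×10⁻⁴ / 6.623×10⁻⁴ = 0.66.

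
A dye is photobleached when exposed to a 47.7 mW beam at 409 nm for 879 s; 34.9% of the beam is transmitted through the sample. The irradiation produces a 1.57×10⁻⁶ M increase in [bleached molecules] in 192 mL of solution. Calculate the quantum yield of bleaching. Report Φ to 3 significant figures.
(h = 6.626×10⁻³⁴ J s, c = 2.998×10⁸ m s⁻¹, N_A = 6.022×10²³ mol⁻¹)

Product: (1.57×10⁻⁶ M)(0.192 L) = 3.014×10⁻⁷ mol.
Photon energy at 409 nm: hc/λ = (6.626×10⁻³⁴)(2.998×10⁸)/(409×10⁻⁹) = 4.857×10⁻¹⁹ J.
Energy delivered: (47.7 mW)(879 s) = 41.93 J.
Photons incident: 41.93 / 4.857×10⁻¹⁹ = 8.633×10¹⁹, i.e. 8.633×10¹⁹/6.022×10²³ = 1.434×10⁻⁴ mol.
Fraction absorbed: 1 − 34.9/100 = 0.6510.
Photons absorbed: 0.6510 × 1.434×10⁻⁴ = 9.335×10⁻⁵ mol.
Φ = 3.014×10⁻⁷ mol / 9.335×10⁻⁵ mol photons = 0.00323.

Φ = 0.00323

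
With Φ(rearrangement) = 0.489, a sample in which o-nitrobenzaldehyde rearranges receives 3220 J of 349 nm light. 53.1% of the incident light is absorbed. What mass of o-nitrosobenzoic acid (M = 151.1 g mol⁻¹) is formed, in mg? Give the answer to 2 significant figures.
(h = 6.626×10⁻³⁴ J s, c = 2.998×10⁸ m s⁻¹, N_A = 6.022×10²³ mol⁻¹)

Photon energy at 349 nm: hc/λ = (6.626×10⁻³⁴)(2.998×10⁸)/(349×10⁻⁹) = 5.692×10⁻¹⁹ J.
Photons incident: 3220 / 5.692×10⁻¹⁹ = 5.657×10²¹, i.e. 5.657×10²¹/6.022×10²³ = 0.009394 mol.
Photons absorbed: 0.531 × 0.009394 = 0.004988 mol.
Product: Φ × n_abs = 0.489 × 0.004988 = 0.002439 mol.
Mass: 0.002439 × 151.1 = 0.3685 g = 370 mg.

370 mg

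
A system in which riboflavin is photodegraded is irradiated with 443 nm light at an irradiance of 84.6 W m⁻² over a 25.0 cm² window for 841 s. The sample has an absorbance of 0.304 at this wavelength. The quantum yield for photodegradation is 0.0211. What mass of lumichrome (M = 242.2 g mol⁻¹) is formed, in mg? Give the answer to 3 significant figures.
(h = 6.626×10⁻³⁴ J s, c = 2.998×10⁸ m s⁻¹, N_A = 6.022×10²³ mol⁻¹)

Photon energy at 443 nm: hc/λ = (6.626×10⁻³⁴)(2.998×10⁸)/(443×10⁻⁹) = 4.484×10⁻¹⁹ J.
Energy delivered: (84.6 W m⁻²)(25.0×10⁻⁴ m²)(841 s) = 177.9 J.
Photons incident: 177.9 / 4.484×10⁻¹⁹ = 3.967×10²⁰, i.e. 3.967×10²⁰/6.022×10²³ = 6.588×10⁻⁴ mol.
Fraction absorbed: 1 − 10^(−0.304) = 0.5034.
Photons absorbed: 0.5034 × 6.588×10⁻⁴ = 3.316×10⁻⁴ mol.
Product: Φ × n_abs = 0.0211 × 3.316×10⁻⁴ = 6.997×10⁻⁶ mol.
Mass: 6.997×10⁻⁶ × 242.2 = 0.001695 g = 1.69 mg.

1.69 mg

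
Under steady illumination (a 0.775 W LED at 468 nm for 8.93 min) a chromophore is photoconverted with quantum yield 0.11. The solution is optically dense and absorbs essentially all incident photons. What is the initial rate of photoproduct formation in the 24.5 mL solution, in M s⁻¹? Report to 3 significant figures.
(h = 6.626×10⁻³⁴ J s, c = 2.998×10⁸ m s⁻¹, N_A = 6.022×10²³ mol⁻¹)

Photon energy at 468 nm: hc/λ = (6.626×10⁻³⁴)(2.998×10⁸)/(468×10⁻⁹) = 4.245×10⁻¹⁹ J.
Energy delivered: (0.775 W)(535.8 s) = 415.2 J.
Photons incident: 415.2 / 4.245×10⁻¹⁹ = 9.781×10²⁰, i.e. 9.781×10²⁰/6.022×10²³ = 0.001624 mol.
Product formed: 0.11 × 0.001624 = 1.786×10⁻⁴ mol.
Rate: 1.786×10⁻⁴ mol / (535.8 s × 0.0245 L) = 1.36×10⁻⁵ M s⁻¹.

1.36×10⁻⁵ M s⁻¹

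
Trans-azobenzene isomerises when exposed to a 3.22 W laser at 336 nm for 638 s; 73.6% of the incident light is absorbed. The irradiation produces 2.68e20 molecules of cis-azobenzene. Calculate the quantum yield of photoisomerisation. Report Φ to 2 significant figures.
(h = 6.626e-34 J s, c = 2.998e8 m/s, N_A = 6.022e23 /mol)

Product: 2.68e20 / 6.022e23 = 4.450e-4 mol.
Photon energy at 336 nm: hc/λ = (6.626e-34)(2.998e8)/(336e-9) = 5.912e-19 J.
Energy delivered: (3.22 W)(638 s) = 2054 J.
Photons incident: 2054 / 5.912e-19 = 3.474e21, i.e. 3.474e21/6.022e23 = 0.005769 mol.
Photons absorbed: 0.736 × 0.005769 = 0.004246 mol.
Φ = 4.450e-4 mol / 0.004246 mol photons = 0.10.

Φ = 0.10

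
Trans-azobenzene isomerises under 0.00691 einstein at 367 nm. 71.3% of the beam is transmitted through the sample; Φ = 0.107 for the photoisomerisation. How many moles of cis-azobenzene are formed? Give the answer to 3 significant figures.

Fraction absorbed: 1 − 71.3/100 = 0.2870.
Photons absorbed: 0.2870 × 0.00691 = 0.001983 mol.
Product: Φ × n_abs = 0.107 × 0.001983 = 2.122e-4 mol.

2.12e-4 mol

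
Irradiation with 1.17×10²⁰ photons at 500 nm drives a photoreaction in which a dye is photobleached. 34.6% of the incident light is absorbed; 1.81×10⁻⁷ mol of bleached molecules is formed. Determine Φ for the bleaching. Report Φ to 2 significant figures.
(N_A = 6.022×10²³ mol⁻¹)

Φ = 0.0027

Moles of photons: 1.17×10²⁰ / 6.022×10²³ = 1.943×10⁻⁴ mol.
Photons absorbed: 0.346 × 1.943×10⁻⁴ = 6.723×10⁻⁵ mol.
Φ = 1.81×10⁻⁷ mol / 6.723×10⁻⁵ mol photons = 0.0027.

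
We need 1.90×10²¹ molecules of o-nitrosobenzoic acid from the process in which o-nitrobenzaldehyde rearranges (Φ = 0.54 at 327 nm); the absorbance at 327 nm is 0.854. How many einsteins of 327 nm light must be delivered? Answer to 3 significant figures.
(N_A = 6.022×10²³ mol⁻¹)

Product: 1.90×10²¹ / 6.022×10²³ = 0.003155 mol.
Photons that must be absorbed: 0.003155 / 0.54 = 0.005843 mol.
Fraction absorbed: 1 − 10^(−0.854) = 0.8600.
Incident photons needed: 0.005843 / 0.8600 = 0.006794 mol.

0.00679 einstein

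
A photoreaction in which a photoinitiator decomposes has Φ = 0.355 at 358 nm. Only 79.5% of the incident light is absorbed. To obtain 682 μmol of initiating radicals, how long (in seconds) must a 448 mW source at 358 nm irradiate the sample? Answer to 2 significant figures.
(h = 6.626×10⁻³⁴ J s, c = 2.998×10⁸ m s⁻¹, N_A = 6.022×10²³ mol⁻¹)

t ≈ 1800 s

Product: 682 μmol = 6.82×10⁻⁴ mol.
Photons that must be absorbed: 6.82×10⁻⁴ / 0.355 = 0.001921 mol.
Incident photons needed: 0.001921 / 0.795 = 0.002416 mol.
Photon energy: hc/λ = 5.549×10⁻¹⁹ J; per mole, 3.342×10⁵ J mol⁻¹.
Energy required: 0.002416 × 3.342×10⁵ = 807.4 J.
Time: 807.4 J / 0.448 W = 1800 s.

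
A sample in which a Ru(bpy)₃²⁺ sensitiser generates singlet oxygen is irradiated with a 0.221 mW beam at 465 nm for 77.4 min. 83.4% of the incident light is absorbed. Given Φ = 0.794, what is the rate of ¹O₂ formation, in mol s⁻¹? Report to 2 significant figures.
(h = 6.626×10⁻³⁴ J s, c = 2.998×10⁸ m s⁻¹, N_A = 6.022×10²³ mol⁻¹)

5.7×10⁻¹⁰ mol s⁻¹

Photon energy at 465 nm: hc/λ = (6.626×10⁻³⁴)(2.998×10⁸)/(465×10⁻⁹) = 4.272×10⁻¹⁹ J.
Energy delivered: (0.221 mW)(4644 s) = 1.026 J.
Photons incident: 1.026 / 4.272×10⁻¹⁹ = 2.402×10¹⁸, i.e. 2.402×10¹⁸/6.022×10²³ = 3.989×10⁻⁶ mol.
Photons absorbed: 0.834 × 3.989×10⁻⁶ = 3.327×10⁻⁶ mol.
Product formed: 0.794 × 3.327×10⁻⁶ = 2.642×10⁻⁶ mol.
Rate: 2.642×10⁻⁶ / 4644 s = 5.7×10⁻¹⁰ mol s⁻¹.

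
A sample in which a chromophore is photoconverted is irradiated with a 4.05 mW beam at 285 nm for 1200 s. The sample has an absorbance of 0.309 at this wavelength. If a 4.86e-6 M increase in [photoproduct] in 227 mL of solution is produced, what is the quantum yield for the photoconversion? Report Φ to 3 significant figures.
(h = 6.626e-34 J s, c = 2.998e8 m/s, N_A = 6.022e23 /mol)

Product: (4.86e-6 M)(0.227 L) = 1.103e-6 mol.
Photon energy at 285 nm: hc/λ = (6.626e-34)(2.998e8)/(285e-9) = 6.970e-19 J.
Energy delivered: (4.05 mW)(1200 s) = 4.860 J.
Photons incident: 4.860 / 6.970e-19 = 6.973e18, i.e. 6.973e18/6.022e23 = 1.158e-5 mol.
Fraction absorbed: 1 − 10^(−0.309) = 0.5091.
Photons absorbed: 0.5091 × 1.158e-5 = 5.895e-6 mol.
Φ = 1.103e-6 mol / 5.895e-6 mol photons = 0.187.

Φ = 0.187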